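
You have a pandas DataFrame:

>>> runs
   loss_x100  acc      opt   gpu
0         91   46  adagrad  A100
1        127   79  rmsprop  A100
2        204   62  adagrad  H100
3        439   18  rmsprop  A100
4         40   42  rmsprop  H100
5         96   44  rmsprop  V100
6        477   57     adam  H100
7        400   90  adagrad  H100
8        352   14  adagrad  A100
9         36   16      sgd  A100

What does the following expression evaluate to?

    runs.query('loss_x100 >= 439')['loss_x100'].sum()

filter rows where loss_x100 >= 439:
   loss_x100  acc      opt   gpu
3        439   18  rmsprop  A100
6        477   57     adam  H100
Finally, sum of column 'loss_x100' = 916.

916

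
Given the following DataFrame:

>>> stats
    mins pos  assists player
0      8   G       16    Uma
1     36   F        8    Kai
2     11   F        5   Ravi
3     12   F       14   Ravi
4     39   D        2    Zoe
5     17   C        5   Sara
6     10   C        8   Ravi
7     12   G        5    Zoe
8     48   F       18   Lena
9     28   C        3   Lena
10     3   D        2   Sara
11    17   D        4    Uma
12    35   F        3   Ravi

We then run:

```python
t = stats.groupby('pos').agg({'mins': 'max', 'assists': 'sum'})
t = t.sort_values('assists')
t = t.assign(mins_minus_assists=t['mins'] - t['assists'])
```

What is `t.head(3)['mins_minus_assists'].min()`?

group by pos: max(mins), sum(assists):
     mins  assists
pos               
C      28       16
D      39        8
F      48       48
G      12       21
sort by assists:
     mins  assists
pos               
D      39        8
C      28       16
G      12       21
F      48       48
add column mins_minus_assists = t['mins'] - t['assists']:
     mins  assists  mins_minus_assists
pos                                   
D      39        8                  31
C      28       16                  12
G      12       21                  -9
F      48       48                   0
take first 3 rows:
     mins  assists  mins_minus_assists
pos                                   
D      39        8                  31
C      28       16                  12
G      12       21                  -9
Reading off the min of column 'mins_minus_assists', we get -9.

-9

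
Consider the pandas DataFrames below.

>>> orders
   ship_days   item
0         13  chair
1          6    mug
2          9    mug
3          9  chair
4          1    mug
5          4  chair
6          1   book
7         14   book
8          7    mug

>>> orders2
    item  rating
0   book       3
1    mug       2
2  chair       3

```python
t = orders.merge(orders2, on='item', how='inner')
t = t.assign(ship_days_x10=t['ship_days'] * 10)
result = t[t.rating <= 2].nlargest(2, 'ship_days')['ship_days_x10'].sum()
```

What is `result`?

160

merge on 'item' (how='inner') → 9 rows:
   ship_days   item  rating
0         13  chair       3
1          6    mug       2
2          9    mug       2
3          9  chair       3
4          1    mug       2
5          4  chair       3
6          1   book       3
7         14   book       3
8          7    mug       2
add column ship_days_x10 = t['ship_days'] * 10:
   ship_days   item  rating  ship_days_x10
0         13  chair       3            130
1          6    mug       2             60
2          9    mug       2             90
3          9  chair       3             90
4          1    mug       2             10
5          4  chair       3             40
6          1   book       3             10
7         14   book       3            140
8          7    mug       2             70
filter rows where rating <= 2:
   ship_days item  rating  ship_days_x10
1          6  mug       2             60
2          9  mug       2             90
4          1  mug       2             10
8          7  mug       2             70
take 2 rows with largest ship_days:
   ship_days item  rating  ship_days_x10
2          9  mug       2             90
8          7  mug       2             70
Then the sum of column 'ship_days_x10': 160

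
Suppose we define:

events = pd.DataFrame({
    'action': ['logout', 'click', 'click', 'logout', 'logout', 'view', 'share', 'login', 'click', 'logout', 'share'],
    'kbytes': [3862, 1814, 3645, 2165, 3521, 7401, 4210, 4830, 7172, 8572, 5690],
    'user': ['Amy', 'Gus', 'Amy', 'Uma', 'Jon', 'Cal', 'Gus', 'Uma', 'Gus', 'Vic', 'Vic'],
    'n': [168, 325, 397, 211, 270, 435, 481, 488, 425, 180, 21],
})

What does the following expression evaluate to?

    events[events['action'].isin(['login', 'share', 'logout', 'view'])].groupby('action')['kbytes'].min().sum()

filter rows where action in ['login', 'share', 'logout', 'view']:
    action  kbytes user    n
0   logout    3862  Amy  168
3   logout    2165  Uma  211
4   logout    3521  Jon  270
5     view    7401  Cal  435
6    share    4210  Gus  481
7    login    4830  Uma  488
9   logout    8572  Vic  180
10   share    5690  Vic   21
group by action, min of kbytes:
action
login     4830
logout    2165
share     4210
view      7401
Name: kbytes, dtype: int64

18606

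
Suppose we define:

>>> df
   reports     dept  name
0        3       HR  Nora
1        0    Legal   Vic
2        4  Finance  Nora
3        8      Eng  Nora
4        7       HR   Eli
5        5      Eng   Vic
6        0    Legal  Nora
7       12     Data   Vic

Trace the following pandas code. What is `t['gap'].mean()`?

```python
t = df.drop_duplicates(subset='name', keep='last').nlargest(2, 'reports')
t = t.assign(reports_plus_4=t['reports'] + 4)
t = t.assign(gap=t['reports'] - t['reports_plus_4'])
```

drop duplicate name (keep=last):
   reports   dept  name
4        7     HR   Eli
6        0  Legal  Nora
7       12   Data   Vic
take 2 rows with largest reports:
   reports  dept name
7       12  Data  Vic
4        7    HR  Eli
add column reports_plus_4 = t['reports'] + 4:
   reports  dept name  reports_plus_4
7       12  Data  Vic              16
4        7    HR  Eli              11
add column gap = t['reports'] - t['reports_plus_4']:
   reports  dept name  reports_plus_4  gap
7       12  Data  Vic              16   -4
4        7    HR  Eli              11   -4

-4.0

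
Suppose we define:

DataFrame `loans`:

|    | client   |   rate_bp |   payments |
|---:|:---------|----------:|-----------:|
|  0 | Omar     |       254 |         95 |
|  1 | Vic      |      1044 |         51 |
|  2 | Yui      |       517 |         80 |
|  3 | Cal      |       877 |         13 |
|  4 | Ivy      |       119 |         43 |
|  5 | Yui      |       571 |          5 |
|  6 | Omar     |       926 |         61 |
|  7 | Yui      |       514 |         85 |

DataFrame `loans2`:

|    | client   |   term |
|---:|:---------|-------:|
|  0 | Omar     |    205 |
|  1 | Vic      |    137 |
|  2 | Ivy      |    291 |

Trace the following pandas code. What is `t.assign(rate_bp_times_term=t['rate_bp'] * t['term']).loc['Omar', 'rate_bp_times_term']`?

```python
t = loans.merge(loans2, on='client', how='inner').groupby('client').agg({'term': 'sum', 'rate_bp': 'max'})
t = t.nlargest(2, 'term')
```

379660

merge on 'client' (how='inner') → 4 rows:
  client  rate_bp  payments  term
0   Omar      254        95   205
1    Vic     1044        51   137
2    Ivy      119        43   291
3   Omar      926        61   205
group by client: sum(term), max(rate_bp):
        term  rate_bp
client               
Ivy      291      119
Omar     410      926
Vic      137     1044
take 2 rows with largest term:
        term  rate_bp
client               
Omar     410      926
Ivy      291      119
add column rate_bp_times_term = t['rate_bp'] * t['term']:
        term  rate_bp  rate_bp_times_term
client                                   
Omar     410      926              379660
Ivy      291      119               34629
Reading off the value at row 'Omar', column 'rate_bp_times_term', we get 379660.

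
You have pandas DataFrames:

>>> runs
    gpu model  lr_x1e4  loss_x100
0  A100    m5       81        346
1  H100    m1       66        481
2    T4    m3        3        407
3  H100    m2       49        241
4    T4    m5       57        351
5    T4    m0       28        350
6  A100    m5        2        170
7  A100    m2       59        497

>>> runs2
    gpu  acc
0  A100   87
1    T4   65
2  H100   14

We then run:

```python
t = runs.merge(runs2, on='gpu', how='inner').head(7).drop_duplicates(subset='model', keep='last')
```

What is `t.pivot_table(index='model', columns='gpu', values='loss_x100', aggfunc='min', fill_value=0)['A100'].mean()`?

merge on 'gpu' (how='inner') → 8 rows:
    gpu model  lr_x1e4  loss_x100  acc
0  A100    m5       81        346   87
1  H100    m1       66        481   14
2    T4    m3        3        407   65
3  H100    m2       49        241   14
4    T4    m5       57        351   65
5    T4    m0       28        350   65
6  A100    m5        2        170   87
7  A100    m2       59        497   87
take first 7 rows:
    gpu model  lr_x1e4  loss_x100  acc
0  A100    m5       81        346   87
1  H100    m1       66        481   14
2    T4    m3        3        407   65
3  H100    m2       49        241   14
4    T4    m5       57        351   65
5    T4    m0       28        350   65
6  A100    m5        2        170   87
drop duplicate model (keep=last):
    gpu model  lr_x1e4  loss_x100  acc
1  H100    m1       66        481   14
2    T4    m3        3        407   65
3  H100    m2       49        241   14
5    T4    m0       28        350   65
6  A100    m5        2        170   87
pivot: rows=model, cols=gpu, min(loss_x100):
gpu    A100  H100   T4
model                 
m0        0     0  350
m1        0   481    0
m2        0   241    0
m3        0     0  407
m5      170     0    0
Hence 34.0.

34.0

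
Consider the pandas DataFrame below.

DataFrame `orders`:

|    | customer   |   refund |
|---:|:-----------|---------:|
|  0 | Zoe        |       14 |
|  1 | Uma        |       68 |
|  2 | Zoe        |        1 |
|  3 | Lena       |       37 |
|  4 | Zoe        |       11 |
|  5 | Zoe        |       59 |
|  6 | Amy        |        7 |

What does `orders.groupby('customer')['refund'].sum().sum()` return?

group by customer, sum of refund:
customer
Amy      7
Lena    37
Uma     68
Zoe     85
Name: refund, dtype: int64
Then the sum of the resulting series: 197

197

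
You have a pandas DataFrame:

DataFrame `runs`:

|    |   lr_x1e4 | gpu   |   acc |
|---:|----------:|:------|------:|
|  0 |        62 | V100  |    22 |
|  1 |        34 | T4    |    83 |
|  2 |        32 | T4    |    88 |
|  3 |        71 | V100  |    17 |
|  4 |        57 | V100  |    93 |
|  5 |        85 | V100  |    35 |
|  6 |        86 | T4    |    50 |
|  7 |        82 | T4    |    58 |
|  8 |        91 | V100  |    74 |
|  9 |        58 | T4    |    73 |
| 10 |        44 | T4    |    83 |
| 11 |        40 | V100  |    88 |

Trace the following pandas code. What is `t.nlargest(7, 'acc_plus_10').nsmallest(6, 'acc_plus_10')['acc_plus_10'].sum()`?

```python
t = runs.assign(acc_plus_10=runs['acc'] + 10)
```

549

add column acc_plus_10 = runs['acc'] + 10:
    lr_x1e4   gpu  acc  acc_plus_10
0        62  V100   22           32
1        34    T4   83           93
2        32    T4   88           98
3        71  V100   17           27
4        57  V100   93          103
5        85  V100   35           45
6        86    T4   50           60
7        82    T4   58           68
8        91  V100   74           84
9        58    T4   73           83
10       44    T4   83           93
11       40  V100   88           98
take 7 rows with largest acc_plus_10:
    lr_x1e4   gpu  acc  acc_plus_10
4        57  V100   93          103
2        32    T4   88           98
11       40  V100   88           98
1        34    T4   83           93
10       44    T4   83           93
8        91  V100   74           84
9        58    T4   73           83
take 6 rows with smallest acc_plus_10:
    lr_x1e4   gpu  acc  acc_plus_10
9        58    T4   73           83
8        91  V100   74           84
1        34    T4   83           93
10       44    T4   83           93
2        32    T4   88           98
11       40  V100   88           98
Reading off the sum of column 'acc_plus_10', we get 549.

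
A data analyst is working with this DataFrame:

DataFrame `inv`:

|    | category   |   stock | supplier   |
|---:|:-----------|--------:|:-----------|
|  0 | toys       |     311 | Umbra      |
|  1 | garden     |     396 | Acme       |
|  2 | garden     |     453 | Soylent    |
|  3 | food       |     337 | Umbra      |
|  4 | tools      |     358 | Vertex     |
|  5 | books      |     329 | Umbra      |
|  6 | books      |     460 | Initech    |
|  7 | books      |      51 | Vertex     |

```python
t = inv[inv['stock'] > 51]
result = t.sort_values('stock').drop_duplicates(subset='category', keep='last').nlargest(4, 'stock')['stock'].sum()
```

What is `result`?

filter rows where stock > 51:
  category  stock supplier
0     toys    311    Umbra
1   garden    396     Acme
2   garden    453  Soylent
3     food    337    Umbra
4    tools    358   Vertex
5    books    329    Umbra
6    books    460  Initech
sort by stock:
  category  stock supplier
0     toys    311    Umbra
5    books    329    Umbra
3     food    337    Umbra
4    tools    358   Vertex
1   garden    396     Acme
2   garden    453  Soylent
6    books    460  Initech
drop duplicate category (keep=last):
  category  stock supplier
0     toys    311    Umbra
3     food    337    Umbra
4    tools    358   Vertex
2   garden    453  Soylent
6    books    460  Initech
take 4 rows with largest stock:
  category  stock supplier
6    books    460  Initech
2   garden    453  Soylent
4    tools    358   Vertex
3     food    337    Umbra
Taking the sum of column 'stock' gives 1608.

1608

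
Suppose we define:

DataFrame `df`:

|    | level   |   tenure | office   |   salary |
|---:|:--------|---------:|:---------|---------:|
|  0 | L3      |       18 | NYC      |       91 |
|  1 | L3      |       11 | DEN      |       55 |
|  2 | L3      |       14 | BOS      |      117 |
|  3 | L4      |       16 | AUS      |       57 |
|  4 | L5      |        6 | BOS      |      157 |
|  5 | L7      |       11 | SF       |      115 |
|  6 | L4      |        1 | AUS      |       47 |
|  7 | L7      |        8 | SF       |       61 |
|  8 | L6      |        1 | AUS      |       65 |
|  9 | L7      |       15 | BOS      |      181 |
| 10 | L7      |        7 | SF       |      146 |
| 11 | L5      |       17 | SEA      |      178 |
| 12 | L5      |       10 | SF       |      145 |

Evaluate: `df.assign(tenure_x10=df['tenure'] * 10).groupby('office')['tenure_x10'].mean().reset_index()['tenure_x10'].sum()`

726.666666667

add column tenure_x10 = df['tenure'] * 10:
   level  tenure office  salary  tenure_x10
0     L3      18    NYC      91         180
1     L3      11    DEN      55         110
2     L3      14    BOS     117         140
3     L4      16    AUS      57         160
4     L5       6    BOS     157          60
5     L7      11     SF     115         110
6     L4       1    AUS      47          10
7     L7       8     SF      61          80
8     L6       1    AUS      65          10
9     L7      15    BOS     181         150
10    L7       7     SF     146          70
11    L5      17    SEA     178         170
12    L5      10     SF     145         100
group by office, mean of tenure_x10:
office
AUS     60.000000
BOS    116.666667
DEN    110.000000
NYC    180.000000
SEA    170.000000
SF      90.000000
Name: tenure_x10, dtype: float64
reset_index():
  office  tenure_x10
0    AUS   60.000000
1    BOS  116.666667
2    DEN  110.000000
3    NYC  180.000000
4    SEA  170.000000
5     SF   90.000000
sum of column 'tenure_x10' → 726.666666667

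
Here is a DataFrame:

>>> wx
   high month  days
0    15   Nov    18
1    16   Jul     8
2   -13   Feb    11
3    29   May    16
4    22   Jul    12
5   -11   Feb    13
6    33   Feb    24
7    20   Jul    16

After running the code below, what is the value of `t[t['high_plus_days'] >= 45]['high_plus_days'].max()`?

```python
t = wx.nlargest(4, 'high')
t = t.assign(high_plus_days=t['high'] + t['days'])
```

take 4 rows with largest high:
   high month  days
6    33   Feb    24
3    29   May    16
4    22   Jul    12
7    20   Jul    16
add column high_plus_days = t['high'] + t['days']:
   high month  days  high_plus_days
6    33   Feb    24              57
3    29   May    16              45
4    22   Jul    12              34
7    20   Jul    16              36
filter rows where high_plus_days >= 45:
   high month  days  high_plus_days
6    33   Feb    24              57
3    29   May    16              45
Taking the max of column 'high_plus_days' gives 57.

57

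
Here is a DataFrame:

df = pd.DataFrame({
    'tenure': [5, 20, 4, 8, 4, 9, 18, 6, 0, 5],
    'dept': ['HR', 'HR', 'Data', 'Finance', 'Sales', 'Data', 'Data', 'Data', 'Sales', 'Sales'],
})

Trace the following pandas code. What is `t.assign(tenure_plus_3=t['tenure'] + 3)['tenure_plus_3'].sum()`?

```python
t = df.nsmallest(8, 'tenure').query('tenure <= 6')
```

take 8 rows with smallest tenure:
   tenure     dept
8       0    Sales
2       4     Data
4       4    Sales
0       5       HR
9       5    Sales
7       6     Data
3       8  Finance
5       9     Data
filter rows where tenure <= 6:
   tenure   dept
8       0  Sales
2       4   Data
4       4  Sales
0       5     HR
9       5  Sales
7       6   Data
add column tenure_plus_3 = t['tenure'] + 3:
   tenure   dept  tenure_plus_3
8       0  Sales              3
2       4   Data              7
4       4  Sales              7
0       5     HR              8
9       5  Sales              8
7       6   Data              9
The sum of column 'tenure_plus_3' is 42.

42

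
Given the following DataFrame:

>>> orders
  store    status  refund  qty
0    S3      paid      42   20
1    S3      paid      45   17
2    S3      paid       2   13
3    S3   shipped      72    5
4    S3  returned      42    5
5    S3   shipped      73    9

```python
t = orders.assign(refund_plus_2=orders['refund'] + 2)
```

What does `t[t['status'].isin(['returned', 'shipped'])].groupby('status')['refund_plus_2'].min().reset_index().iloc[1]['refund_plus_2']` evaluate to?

add column refund_plus_2 = orders['refund'] + 2:
  store    status  refund  qty  refund_plus_2
0    S3      paid      42   20             44
1    S3      paid      45   17             47
2    S3      paid       2   13              4
3    S3   shipped      72    5             74
4    S3  returned      42    5             44
5    S3   shipped      73    9             75
filter rows where status in ['returned', 'shipped']:
  store    status  refund  qty  refund_plus_2
3    S3   shipped      72    5             74
4    S3  returned      42    5             44
5    S3   shipped      73    9             75
group by status, min of refund_plus_2:
status
returned    44
shipped     74
Name: refund_plus_2, dtype: int64
reset_index():
     status  refund_plus_2
0  returned             44
1   shipped             74
Reading off the value at position 1, column 'refund_plus_2', we get 74.

74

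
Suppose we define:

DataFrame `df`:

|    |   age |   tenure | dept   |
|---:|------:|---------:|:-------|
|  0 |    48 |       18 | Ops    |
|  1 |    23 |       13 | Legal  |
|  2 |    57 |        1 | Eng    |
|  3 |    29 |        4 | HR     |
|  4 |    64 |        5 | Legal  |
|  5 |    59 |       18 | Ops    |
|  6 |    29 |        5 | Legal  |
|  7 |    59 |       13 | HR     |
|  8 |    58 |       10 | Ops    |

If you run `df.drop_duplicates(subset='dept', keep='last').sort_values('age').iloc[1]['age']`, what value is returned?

57

drop duplicate dept (keep=last):
   age  tenure   dept
2   57       1    Eng
6   29       5  Legal
7   59      13     HR
8   58      10    Ops
sort by age:
   age  tenure   dept
6   29       5  Legal
2   57       1    Eng
8   58      10    Ops
7   59      13     HR
value at position 1, column 'age' → 57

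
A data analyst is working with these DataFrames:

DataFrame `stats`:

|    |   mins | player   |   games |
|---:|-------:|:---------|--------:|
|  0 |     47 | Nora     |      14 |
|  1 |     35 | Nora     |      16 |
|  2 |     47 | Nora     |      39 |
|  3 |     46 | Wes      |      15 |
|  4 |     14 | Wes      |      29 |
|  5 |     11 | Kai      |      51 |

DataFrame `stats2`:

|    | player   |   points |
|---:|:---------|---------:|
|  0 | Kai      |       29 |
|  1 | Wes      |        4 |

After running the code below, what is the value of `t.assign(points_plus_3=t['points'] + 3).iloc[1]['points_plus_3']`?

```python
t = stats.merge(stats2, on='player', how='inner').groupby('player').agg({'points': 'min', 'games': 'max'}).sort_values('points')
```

merge on 'player' (how='inner') → 3 rows:
   mins player  games  points
0    46    Wes     15       4
1    14    Wes     29       4
2    11    Kai     51      29
group by player: min(points), max(games):
        points  games
player               
Kai         29     51
Wes          4     29
sort by points:
        points  games
player               
Wes          4     29
Kai         29     51
add column points_plus_3 = t['points'] + 3:
        points  games  points_plus_3
player                              
Wes          4     29              7
Kai         29     51             32
The value at position 1, column 'points_plus_3' is 32.

32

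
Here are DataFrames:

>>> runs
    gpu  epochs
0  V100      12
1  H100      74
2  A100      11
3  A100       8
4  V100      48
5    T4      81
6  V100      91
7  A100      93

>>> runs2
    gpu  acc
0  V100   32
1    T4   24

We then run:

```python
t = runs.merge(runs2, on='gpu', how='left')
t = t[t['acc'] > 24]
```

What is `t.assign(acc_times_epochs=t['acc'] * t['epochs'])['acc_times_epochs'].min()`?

merge on 'gpu' (how='left') → 8 rows:
    gpu  epochs   acc
0  V100      12  32.0
1  H100      74   NaN
2  A100      11   NaN
3  A100       8   NaN
4  V100      48  32.0
5    T4      81  24.0
6  V100      91  32.0
7  A100      93   NaN
filter rows where acc > 24:
    gpu  epochs   acc
0  V100      12  32.0
4  V100      48  32.0
6  V100      91  32.0
add column acc_times_epochs = t['acc'] * t['epochs']:
    gpu  epochs   acc  acc_times_epochs
0  V100      12  32.0             384.0
4  V100      48  32.0            1536.0
6  V100      91  32.0            2912.0

384.0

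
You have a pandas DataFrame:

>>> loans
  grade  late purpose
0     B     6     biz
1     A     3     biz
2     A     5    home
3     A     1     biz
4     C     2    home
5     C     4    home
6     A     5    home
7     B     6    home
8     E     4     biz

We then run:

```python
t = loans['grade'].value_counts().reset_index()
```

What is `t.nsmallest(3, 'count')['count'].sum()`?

5

value_counts of grade:
grade
A    4
B    2
C    2
E    1
Name: count, dtype: int64
reset_index():
  grade  count
0     A      4
1     B      2
2     C      2
3     E      1
take 3 rows with smallest count:
  grade  count
3     E      1
1     B      2
2     C      2
sum of column 'count' → 5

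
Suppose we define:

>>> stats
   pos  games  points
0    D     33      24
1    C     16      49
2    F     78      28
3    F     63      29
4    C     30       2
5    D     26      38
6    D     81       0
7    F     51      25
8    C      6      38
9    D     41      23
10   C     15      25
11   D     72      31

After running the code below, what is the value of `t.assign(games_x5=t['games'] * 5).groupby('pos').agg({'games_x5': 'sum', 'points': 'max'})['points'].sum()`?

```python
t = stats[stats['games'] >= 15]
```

116

filter rows where games >= 15:
   pos  games  points
0    D     33      24
1    C     16      49
2    F     78      28
3    F     63      29
4    C     30       2
5    D     26      38
6    D     81       0
7    F     51      25
9    D     41      23
10   C     15      25
11   D     72      31
add column games_x5 = t['games'] * 5:
   pos  games  points  games_x5
0    D     33      24       165
1    C     16      49        80
2    F     78      28       390
3    F     63      29       315
4    C     30       2       150
5    D     26      38       130
6    D     81       0       405
7    F     51      25       255
9    D     41      23       205
10   C     15      25        75
11   D     72      31       360
group by pos: sum(games_x5), max(points):
     games_x5  points
pos                  
C         305      49
D        1265      38
F         960      29
Then the sum of column 'points': 116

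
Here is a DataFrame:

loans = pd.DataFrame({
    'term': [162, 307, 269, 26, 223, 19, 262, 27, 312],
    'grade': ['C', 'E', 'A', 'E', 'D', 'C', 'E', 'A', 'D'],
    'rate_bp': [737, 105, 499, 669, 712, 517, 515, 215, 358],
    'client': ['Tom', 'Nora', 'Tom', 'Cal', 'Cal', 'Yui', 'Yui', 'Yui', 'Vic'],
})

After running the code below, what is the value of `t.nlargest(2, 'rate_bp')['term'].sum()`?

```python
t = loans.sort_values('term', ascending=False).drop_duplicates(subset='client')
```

sort by term descending:
   term grade  rate_bp client
8   312     D      358    Vic
1   307     E      105   Nora
2   269     A      499    Tom
6   262     E      515    Yui
4   223     D      712    Cal
0   162     C      737    Tom
7    27     A      215    Yui
3    26     E      669    Cal
5    19     C      517    Yui
drop duplicate client (keep=first):
   term grade  rate_bp client
8   312     D      358    Vic
1   307     E      105   Nora
2   269     A      499    Tom
6   262     E      515    Yui
4   223     D      712    Cal
take 2 rows with largest rate_bp:
   term grade  rate_bp client
4   223     D      712    Cal
6   262     E      515    Yui
Then the sum of column 'term': 485

485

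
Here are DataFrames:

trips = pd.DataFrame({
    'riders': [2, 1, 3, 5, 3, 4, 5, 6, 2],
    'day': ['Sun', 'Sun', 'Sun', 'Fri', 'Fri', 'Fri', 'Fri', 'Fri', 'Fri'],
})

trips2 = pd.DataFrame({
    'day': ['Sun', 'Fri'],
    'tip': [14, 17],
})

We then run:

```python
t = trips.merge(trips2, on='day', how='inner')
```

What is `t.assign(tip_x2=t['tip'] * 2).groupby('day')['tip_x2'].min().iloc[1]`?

28

merge on 'day' (how='inner') → 9 rows:
   riders  day  tip
0       2  Sun   14
1       1  Sun   14
2       3  Sun   14
3       5  Fri   17
4       3  Fri   17
5       4  Fri   17
6       5  Fri   17
7       6  Fri   17
8       2  Fri   17
add column tip_x2 = t['tip'] * 2:
   riders  day  tip  tip_x2
0       2  Sun   14      28
1       1  Sun   14      28
2       3  Sun   14      28
3       5  Fri   17      34
4       3  Fri   17      34
5       4  Fri   17      34
6       5  Fri   17      34
7       6  Fri   17      34
8       2  Fri   17      34
group by day, min of tip_x2:
day
Fri    34
Sun    28
Name: tip_x2, dtype: int64
So iloc[1] = 28.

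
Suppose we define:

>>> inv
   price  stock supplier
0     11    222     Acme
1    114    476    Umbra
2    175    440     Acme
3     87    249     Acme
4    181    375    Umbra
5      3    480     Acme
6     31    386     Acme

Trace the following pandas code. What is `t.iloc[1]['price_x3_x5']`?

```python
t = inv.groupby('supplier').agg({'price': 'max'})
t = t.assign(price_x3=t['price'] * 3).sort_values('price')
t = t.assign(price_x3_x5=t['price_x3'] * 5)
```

group by supplier, max of price:
          price
supplier       
Acme        175
Umbra       181
add column price_x3 = t['price'] * 3:
          price  price_x3
supplier                 
Acme        175       525
Umbra       181       543
sort by price:
          price  price_x3
supplier                 
Acme        175       525
Umbra       181       543
add column price_x3_x5 = t['price_x3'] * 5:
          price  price_x3  price_x3_x5
supplier                              
Acme        175       525         2625
Umbra       181       543         2715
The value at position 1, column 'price_x3_x5' is 2715.

2715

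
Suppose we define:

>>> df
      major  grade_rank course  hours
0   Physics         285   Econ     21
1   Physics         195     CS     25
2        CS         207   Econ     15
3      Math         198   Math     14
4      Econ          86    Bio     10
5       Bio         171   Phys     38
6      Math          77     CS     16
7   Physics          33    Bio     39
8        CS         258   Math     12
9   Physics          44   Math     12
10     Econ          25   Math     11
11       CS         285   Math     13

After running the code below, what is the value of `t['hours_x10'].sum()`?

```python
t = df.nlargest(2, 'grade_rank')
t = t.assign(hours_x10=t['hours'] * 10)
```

340

take 2 rows with largest grade_rank:
      major  grade_rank course  hours
0   Physics         285   Econ     21
11       CS         285   Math     13
add column hours_x10 = t['hours'] * 10:
      major  grade_rank course  hours  hours_x10
0   Physics         285   Econ     21        210
11       CS         285   Math     13        130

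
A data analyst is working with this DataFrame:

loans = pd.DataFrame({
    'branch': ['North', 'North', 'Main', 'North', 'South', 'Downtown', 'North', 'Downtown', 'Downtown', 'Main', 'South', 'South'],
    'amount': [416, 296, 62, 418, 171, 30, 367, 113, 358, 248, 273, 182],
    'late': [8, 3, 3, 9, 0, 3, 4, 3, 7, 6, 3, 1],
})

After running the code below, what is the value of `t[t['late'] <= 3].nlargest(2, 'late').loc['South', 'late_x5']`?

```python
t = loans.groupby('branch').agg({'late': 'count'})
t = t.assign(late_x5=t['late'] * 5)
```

group by branch, count of late:
          late
branch        
Downtown     3
Main         2
North        4
South        3
add column late_x5 = t['late'] * 5:
          late  late_x5
branch                 
Downtown     3       15
Main         2       10
North        4       20
South        3       15
filter rows where late <= 3:
          late  late_x5
branch                 
Downtown     3       15
Main         2       10
South        3       15
take 2 rows with largest late:
          late  late_x5
branch                 
Downtown     3       15
South        3       15
So loc['South', 'late_x5'] = 15.

15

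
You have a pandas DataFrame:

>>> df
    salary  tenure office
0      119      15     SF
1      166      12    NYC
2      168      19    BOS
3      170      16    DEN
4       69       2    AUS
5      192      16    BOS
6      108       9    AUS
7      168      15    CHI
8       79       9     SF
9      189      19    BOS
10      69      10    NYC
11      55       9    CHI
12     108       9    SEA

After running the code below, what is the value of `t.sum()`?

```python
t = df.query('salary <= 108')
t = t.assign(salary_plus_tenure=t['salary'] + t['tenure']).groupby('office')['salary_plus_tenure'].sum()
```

536

filter rows where salary <= 108:
    salary  tenure office
4       69       2    AUS
6      108       9    AUS
8       79       9     SF
10      69      10    NYC
11      55       9    CHI
12     108       9    SEA
add column salary_plus_tenure = t['salary'] + t['tenure']:
    salary  tenure office  salary_plus_tenure
4       69       2    AUS                  71
6      108       9    AUS                 117
8       79       9     SF                  88
10      69      10    NYC                  79
11      55       9    CHI                  64
12     108       9    SEA                 117
group by office, sum of salary_plus_tenure:
office
AUS    188
CHI     64
NYC     79
SEA    117
SF      88
Name: salary_plus_tenure, dtype: int64
Hence 536.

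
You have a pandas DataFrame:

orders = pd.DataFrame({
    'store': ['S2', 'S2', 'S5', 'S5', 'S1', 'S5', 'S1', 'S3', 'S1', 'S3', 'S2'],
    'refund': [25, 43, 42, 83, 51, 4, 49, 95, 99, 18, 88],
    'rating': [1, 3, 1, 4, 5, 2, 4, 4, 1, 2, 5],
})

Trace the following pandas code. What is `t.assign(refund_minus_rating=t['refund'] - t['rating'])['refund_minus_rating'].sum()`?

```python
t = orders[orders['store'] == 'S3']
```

107

filter rows where store == 'S3':
  store  refund  rating
7    S3      95       4
9    S3      18       2
add column refund_minus_rating = t['refund'] - t['rating']:
  store  refund  rating  refund_minus_rating
7    S3      95       4                   91
9    S3      18       2                   16
sum of column 'refund_minus_rating' → 107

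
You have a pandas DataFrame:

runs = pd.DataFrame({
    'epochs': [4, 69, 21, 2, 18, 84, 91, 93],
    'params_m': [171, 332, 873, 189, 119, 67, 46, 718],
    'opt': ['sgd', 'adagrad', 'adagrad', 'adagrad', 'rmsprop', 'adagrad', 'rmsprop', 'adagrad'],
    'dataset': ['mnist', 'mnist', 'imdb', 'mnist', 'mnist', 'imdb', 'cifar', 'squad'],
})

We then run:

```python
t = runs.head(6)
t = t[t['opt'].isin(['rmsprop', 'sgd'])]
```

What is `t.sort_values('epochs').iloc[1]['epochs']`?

18

take first 6 rows:
   epochs  params_m      opt dataset
0       4       171      sgd   mnist
1      69       332  adagrad   mnist
2      21       873  adagrad    imdb
3       2       189  adagrad   mnist
4      18       119  rmsprop   mnist
5      84        67  adagrad    imdb
filter rows where opt in ['rmsprop', 'sgd']:
   epochs  params_m      opt dataset
0       4       171      sgd   mnist
4      18       119  rmsprop   mnist
sort by epochs:
   epochs  params_m      opt dataset
0       4       171      sgd   mnist
4      18       119  rmsprop   mnist
value at position 1, column 'epochs' → 18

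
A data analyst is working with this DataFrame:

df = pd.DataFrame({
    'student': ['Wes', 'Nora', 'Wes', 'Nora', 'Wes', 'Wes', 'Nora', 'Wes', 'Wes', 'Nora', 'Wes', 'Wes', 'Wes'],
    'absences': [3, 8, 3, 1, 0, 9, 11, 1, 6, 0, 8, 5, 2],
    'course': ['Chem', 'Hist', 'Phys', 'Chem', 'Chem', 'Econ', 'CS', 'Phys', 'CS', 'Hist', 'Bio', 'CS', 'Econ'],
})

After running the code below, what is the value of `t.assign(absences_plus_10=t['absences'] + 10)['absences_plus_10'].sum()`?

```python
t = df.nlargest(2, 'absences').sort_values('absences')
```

take 2 rows with largest absences:
  student  absences course
6    Nora        11     CS
5     Wes         9   Econ
sort by absences:
  student  absences course
5     Wes         9   Econ
6    Nora        11     CS
add column absences_plus_10 = t['absences'] + 10:
  student  absences course  absences_plus_10
5     Wes         9   Econ                19
6    Nora        11     CS                21
sum of column 'absences_plus_10' → 40

40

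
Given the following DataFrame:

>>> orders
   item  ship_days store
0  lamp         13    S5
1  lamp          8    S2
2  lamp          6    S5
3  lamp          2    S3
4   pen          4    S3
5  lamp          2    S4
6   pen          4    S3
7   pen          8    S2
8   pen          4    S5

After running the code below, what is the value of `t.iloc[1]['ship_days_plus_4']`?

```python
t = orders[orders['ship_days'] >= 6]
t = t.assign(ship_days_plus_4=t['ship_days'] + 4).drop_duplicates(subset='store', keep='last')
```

12

filter rows where ship_days >= 6:
   item  ship_days store
0  lamp         13    S5
1  lamp          8    S2
2  lamp          6    S5
7   pen          8    S2
add column ship_days_plus_4 = t['ship_days'] + 4:
   item  ship_days store  ship_days_plus_4
0  lamp         13    S5                17
1  lamp          8    S2                12
2  lamp          6    S5                10
7   pen          8    S2                12
drop duplicate store (keep=last):
   item  ship_days store  ship_days_plus_4
2  lamp          6    S5                10
7   pen          8    S2                12
Taking the value at position 1, column 'ship_days_plus_4' gives 12.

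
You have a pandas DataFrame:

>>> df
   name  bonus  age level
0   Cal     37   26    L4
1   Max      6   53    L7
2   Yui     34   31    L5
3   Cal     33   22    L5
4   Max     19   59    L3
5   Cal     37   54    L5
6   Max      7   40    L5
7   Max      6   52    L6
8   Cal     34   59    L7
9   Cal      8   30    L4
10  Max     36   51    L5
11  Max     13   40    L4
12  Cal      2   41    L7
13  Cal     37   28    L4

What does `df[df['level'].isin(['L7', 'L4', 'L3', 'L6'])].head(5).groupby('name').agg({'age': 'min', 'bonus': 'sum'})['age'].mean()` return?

filter rows where level in ['L7', 'L4', 'L3', 'L6']:
   name  bonus  age level
0   Cal     37   26    L4
1   Max      6   53    L7
4   Max     19   59    L3
7   Max      6   52    L6
8   Cal     34   59    L7
9   Cal      8   30    L4
11  Max     13   40    L4
12  Cal      2   41    L7
13  Cal     37   28    L4
take first 5 rows:
  name  bonus  age level
0  Cal     37   26    L4
1  Max      6   53    L7
4  Max     19   59    L3
7  Max      6   52    L6
8  Cal     34   59    L7
group by name: min(age), sum(bonus):
      age  bonus
name            
Cal    26     71
Max    52     31
Then the mean of column 'age': 39.0

39.0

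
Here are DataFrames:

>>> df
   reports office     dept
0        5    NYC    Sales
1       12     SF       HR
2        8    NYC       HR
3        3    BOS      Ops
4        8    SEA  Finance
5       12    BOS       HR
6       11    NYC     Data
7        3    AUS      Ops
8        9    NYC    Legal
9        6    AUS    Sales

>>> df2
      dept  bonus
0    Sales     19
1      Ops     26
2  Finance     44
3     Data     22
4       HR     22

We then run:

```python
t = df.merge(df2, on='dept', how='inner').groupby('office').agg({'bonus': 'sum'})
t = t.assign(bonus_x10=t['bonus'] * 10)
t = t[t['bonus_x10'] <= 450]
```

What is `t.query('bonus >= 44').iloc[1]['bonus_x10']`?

merge on 'dept' (how='inner') → 9 rows:
   reports office     dept  bonus
0        5    NYC    Sales     19
1       12     SF       HR     22
2        8    NYC       HR     22
3        3    BOS      Ops     26
4        8    SEA  Finance     44
5       12    BOS       HR     22
6       11    NYC     Data     22
7        3    AUS      Ops     26
8        6    AUS    Sales     19
group by office, sum of bonus:
        bonus
office       
AUS        45
BOS        48
NYC        63
SEA        44
SF         22
add column bonus_x10 = t['bonus'] * 10:
        bonus  bonus_x10
office                  
AUS        45        450
BOS        48        480
NYC        63        630
SEA        44        440
SF         22        220
filter rows where bonus_x10 <= 450:
        bonus  bonus_x10
office                  
AUS        45        450
SEA        44        440
SF         22        220
filter rows where bonus >= 44:
        bonus  bonus_x10
office                  
AUS        45        450
SEA        44        440
value at position 1, column 'bonus_x10' → 440

440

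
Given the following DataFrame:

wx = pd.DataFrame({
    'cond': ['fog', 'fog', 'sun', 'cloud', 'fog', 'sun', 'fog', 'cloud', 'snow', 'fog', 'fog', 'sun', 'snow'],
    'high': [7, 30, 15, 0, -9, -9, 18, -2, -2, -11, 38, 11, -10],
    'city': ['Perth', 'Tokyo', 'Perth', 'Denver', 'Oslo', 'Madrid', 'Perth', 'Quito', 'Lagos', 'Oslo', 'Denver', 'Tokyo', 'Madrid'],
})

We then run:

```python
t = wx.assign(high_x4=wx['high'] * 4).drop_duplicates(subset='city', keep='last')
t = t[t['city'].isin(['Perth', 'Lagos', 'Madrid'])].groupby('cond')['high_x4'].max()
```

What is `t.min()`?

-8

add column high_x4 = wx['high'] * 4:
     cond  high    city  high_x4
0     fog     7   Perth       28
1     fog    30   Tokyo      120
2     sun    15   Perth       60
3   cloud     0  Denver        0
4     fog    -9    Oslo      -36
5     sun    -9  Madrid      -36
6     fog    18   Perth       72
7   cloud    -2   Quito       -8
8    snow    -2   Lagos       -8
9     fog   -11    Oslo      -44
10    fog    38  Denver      152
11    sun    11   Tokyo       44
12   snow   -10  Madrid      -40
drop duplicate city (keep=last):
     cond  high    city  high_x4
6     fog    18   Perth       72
7   cloud    -2   Quito       -8
8    snow    -2   Lagos       -8
9     fog   -11    Oslo      -44
10    fog    38  Denver      152
11    sun    11   Tokyo       44
12   snow   -10  Madrid      -40
filter rows where city in ['Perth', 'Lagos', 'Madrid']:
    cond  high    city  high_x4
6    fog    18   Perth       72
8   snow    -2   Lagos       -8
12  snow   -10  Madrid      -40
group by cond, max of high_x4:
cond
fog     72
snow    -8
Name: high_x4, dtype: int64
Hence -8.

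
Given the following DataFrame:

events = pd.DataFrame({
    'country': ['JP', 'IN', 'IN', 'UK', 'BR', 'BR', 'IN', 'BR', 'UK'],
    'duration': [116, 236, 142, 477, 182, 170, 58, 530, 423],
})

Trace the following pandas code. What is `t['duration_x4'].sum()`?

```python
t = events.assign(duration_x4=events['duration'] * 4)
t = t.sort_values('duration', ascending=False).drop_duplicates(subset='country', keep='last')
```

add column duration_x4 = events['duration'] * 4:
  country  duration  duration_x4
0      JP       116          464
1      IN       236          944
2      IN       142          568
3      UK       477         1908
4      BR       182          728
5      BR       170          680
6      IN        58          232
7      BR       530         2120
8      UK       423         1692
sort by duration descending:
  country  duration  duration_x4
7      BR       530         2120
3      UK       477         1908
8      UK       423         1692
1      IN       236          944
4      BR       182          728
5      BR       170          680
2      IN       142          568
0      JP       116          464
6      IN        58          232
drop duplicate country (keep=last):
  country  duration  duration_x4
8      UK       423         1692
5      BR       170          680
0      JP       116          464
6      IN        58          232
Then the sum of column 'duration_x4': 3068

3068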